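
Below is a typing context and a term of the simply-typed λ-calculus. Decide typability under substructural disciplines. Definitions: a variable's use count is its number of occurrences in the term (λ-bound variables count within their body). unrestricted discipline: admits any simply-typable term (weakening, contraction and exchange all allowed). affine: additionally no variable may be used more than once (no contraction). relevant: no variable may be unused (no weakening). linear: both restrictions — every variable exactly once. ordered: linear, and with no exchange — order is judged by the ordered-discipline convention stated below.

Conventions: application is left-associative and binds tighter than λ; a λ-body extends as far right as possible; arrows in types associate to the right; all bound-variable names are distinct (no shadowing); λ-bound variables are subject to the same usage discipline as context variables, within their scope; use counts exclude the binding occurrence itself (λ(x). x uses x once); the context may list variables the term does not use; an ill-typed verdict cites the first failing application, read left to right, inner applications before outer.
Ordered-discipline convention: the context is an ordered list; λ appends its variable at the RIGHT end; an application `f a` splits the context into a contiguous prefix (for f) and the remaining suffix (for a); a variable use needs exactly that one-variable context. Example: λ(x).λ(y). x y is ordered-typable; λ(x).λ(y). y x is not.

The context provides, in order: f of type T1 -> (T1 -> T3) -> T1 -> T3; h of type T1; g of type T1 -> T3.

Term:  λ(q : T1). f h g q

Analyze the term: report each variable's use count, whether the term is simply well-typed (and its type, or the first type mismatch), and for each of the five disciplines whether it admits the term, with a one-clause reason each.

variable uses: f: 1×, h: 1×, g: 1×, q [bound]: 1×
uses in reading order: f, h, g, q
typing: ✓ — T1 -> T3
ordered: ✓ — one use each (f, h, g, q); ordered split holds
linear: ✓ — each of f, h, g, q used exactly once
affine: ✓ — none of f, h, g, q used more than once
relevant: ✓ — at least one use each (f, h, g, q)
unrestricted: ✓ — typability at T1 -> T3 is all that's needed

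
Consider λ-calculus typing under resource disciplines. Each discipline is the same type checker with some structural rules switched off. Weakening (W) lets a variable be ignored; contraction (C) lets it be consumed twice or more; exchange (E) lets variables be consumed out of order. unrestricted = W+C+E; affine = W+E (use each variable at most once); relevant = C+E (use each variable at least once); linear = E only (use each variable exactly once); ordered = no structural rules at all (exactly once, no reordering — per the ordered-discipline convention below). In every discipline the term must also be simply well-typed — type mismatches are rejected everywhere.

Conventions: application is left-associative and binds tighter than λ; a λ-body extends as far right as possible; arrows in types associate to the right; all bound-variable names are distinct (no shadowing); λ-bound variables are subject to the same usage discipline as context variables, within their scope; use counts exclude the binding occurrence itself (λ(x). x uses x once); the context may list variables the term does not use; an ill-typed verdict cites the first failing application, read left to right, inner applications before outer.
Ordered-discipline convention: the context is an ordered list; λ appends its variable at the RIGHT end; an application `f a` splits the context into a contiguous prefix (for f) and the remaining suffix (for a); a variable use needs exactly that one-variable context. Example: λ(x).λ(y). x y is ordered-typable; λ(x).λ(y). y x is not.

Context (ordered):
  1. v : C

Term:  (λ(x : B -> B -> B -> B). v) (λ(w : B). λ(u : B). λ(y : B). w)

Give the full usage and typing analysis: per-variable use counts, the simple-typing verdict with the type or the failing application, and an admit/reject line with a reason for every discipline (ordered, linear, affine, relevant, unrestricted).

counts: v: 1, x (λ-bound): 0, w (λ-bound): 1, u (λ-bound): 0, y (λ-bound): 0
use order (left to right): v, w
typing: the term checks, with type C
ordered: ✗ — x, u, y left unused
linear: ✗ — x, u, y left unused
affine: ✓ — none of v, x, w, u, y used more than once
relevant: ✗ — x, u, y left unused
unrestricted: ✓ — simply typable at C; W, C, E all held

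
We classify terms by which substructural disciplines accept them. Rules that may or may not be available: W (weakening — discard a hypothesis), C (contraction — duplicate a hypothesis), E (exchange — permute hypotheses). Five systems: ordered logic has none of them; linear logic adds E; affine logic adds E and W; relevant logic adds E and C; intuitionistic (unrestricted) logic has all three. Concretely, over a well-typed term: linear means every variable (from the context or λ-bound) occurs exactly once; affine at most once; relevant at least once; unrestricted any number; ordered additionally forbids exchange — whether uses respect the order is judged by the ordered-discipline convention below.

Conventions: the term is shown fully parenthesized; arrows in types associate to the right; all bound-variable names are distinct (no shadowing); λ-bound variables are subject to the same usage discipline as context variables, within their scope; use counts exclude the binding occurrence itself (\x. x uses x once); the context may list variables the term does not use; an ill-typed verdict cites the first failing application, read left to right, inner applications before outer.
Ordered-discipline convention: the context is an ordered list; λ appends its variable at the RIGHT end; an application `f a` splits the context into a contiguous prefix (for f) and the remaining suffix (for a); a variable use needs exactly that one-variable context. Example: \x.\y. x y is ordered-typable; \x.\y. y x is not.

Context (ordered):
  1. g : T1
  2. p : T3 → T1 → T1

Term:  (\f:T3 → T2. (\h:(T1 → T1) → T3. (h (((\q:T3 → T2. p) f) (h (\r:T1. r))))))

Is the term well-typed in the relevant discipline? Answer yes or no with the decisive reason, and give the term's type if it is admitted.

no — unused: g, q — weakening required
use counts: g=0; p=1; f (λ-bound)=1; h (λ-bound)=2; q (λ-bound)=0; r (λ-bound)=1
use order (left to right): h, p, f, h, r
typing: ✓ — (T3 → T2) → ((T1 → T1) → T3) → T3
across the five disciplines: ordered ✗; linear ✗; affine ✗; relevant ✗; unrestricted ✓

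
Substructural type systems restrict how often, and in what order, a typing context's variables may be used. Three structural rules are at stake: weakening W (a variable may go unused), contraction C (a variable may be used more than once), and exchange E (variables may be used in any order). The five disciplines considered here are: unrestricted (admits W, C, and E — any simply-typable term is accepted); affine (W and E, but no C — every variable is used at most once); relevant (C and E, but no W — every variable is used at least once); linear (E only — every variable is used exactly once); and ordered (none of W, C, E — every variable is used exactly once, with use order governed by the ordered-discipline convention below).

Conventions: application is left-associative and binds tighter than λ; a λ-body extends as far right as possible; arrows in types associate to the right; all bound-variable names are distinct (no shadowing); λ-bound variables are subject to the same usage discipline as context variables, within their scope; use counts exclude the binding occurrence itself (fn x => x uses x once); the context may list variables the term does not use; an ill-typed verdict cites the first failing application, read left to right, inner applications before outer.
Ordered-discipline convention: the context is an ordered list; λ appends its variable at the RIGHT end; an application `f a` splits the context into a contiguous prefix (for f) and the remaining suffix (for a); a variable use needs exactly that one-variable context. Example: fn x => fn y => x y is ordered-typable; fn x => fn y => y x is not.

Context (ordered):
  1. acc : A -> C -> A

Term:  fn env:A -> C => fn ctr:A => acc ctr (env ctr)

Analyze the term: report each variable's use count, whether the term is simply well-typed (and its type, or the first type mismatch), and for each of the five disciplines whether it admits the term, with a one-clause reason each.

variable uses: acc=1, env (λ-bound)=1, ctr (λ-bound)=2
order of uses: acc, ctr, env, ctr
typing: ✓ — (A -> C) -> A -> A
ordered: ✗ — repeated use of ctr ×2
linear: ✗ — repeated use of ctr ×2
affine: ✗ — repeated use of ctr ×2
relevant: ✓ — at least one use each (acc, env, ctr)
unrestricted: ✓ — well-typed at (A -> C) -> A -> A; no restrictions here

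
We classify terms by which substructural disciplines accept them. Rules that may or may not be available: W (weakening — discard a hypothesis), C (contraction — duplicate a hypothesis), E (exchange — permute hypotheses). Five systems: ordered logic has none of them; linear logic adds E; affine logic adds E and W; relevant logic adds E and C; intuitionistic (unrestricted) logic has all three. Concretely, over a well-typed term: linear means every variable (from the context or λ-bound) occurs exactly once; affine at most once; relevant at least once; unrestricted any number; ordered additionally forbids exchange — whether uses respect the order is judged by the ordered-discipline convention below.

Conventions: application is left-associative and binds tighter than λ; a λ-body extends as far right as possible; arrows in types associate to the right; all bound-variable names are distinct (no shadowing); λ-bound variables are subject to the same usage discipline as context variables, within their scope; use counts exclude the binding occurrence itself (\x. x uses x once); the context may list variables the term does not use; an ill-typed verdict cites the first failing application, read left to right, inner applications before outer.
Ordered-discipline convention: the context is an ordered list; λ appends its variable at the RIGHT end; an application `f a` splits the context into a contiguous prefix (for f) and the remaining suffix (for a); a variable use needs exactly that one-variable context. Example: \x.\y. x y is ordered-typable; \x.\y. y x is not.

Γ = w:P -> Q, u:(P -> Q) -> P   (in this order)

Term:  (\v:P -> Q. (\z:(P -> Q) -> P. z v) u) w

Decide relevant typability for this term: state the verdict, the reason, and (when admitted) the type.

yes — at least one use each (w, u, v, z); term : P
use counts: w: 1×; u: 1×; v [bound]: 1×; z [bound]: 1×
uses in reading order: z, v, u, w
typing: well-typed at P
across the five disciplines: ordered ✗; linear ✓; affine ✓; relevant ✓; unrestricted ✓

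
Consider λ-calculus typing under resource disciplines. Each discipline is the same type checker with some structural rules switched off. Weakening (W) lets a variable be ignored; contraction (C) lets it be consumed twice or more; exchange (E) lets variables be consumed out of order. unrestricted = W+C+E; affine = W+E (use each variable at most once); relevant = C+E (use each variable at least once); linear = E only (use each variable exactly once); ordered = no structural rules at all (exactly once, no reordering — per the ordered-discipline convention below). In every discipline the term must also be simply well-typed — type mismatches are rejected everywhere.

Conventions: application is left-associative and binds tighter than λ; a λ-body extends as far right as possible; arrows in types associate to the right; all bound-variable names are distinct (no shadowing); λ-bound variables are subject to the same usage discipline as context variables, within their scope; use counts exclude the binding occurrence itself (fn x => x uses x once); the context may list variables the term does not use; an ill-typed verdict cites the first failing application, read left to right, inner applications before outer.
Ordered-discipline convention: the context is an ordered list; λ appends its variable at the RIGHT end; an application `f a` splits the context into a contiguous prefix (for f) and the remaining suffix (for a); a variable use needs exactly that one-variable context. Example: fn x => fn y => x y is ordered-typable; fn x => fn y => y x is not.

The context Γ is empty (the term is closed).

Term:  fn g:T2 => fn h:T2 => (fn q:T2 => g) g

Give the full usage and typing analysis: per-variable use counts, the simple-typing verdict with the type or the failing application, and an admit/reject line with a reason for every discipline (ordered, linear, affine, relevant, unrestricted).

use counts: g (bound): 2, h (bound): 0, q (bound): 0
order of uses: g, g
typing: the term checks, with type T2 -> T2 -> T2
ordered ✗ (uses contraction: g ×2; h, q left unused)
linear ✗ (uses contraction: g ×2; h, q left unused)
affine ✗ (uses contraction: g ×2)
relevant ✗ (h, q left unused)
unrestricted ✓ (typability at T2 -> T2 -> T2 is all that's needed)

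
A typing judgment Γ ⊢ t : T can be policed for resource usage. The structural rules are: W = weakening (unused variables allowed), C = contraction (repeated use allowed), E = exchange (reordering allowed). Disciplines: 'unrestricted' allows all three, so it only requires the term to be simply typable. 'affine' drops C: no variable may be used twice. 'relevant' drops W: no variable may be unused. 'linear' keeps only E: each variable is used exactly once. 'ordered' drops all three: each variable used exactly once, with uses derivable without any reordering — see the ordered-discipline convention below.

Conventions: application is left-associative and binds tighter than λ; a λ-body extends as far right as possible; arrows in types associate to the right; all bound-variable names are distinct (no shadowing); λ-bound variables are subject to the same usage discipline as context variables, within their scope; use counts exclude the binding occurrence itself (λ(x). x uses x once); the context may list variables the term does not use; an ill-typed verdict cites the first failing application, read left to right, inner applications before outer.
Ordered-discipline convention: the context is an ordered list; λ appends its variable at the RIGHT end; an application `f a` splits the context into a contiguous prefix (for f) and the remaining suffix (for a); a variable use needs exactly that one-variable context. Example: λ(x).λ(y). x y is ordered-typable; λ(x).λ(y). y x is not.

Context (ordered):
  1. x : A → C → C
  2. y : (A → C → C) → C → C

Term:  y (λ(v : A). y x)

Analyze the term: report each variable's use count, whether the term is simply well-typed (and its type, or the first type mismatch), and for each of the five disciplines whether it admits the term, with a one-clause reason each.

use counts: x=1, y=2, v (bound)=0
order of uses: y, y, x
typing: the term checks, with type C → C
ordered ✗ (repeated use of y ×2; unused: v — weakening required)
linear ✗ (repeated use of y ×2; unused: v — weakening required)
affine ✗ (repeated use of y ×2)
relevant ✗ (unused: v — weakening required)
unrestricted ✓ (type-checks (C → C) and nothing is barred)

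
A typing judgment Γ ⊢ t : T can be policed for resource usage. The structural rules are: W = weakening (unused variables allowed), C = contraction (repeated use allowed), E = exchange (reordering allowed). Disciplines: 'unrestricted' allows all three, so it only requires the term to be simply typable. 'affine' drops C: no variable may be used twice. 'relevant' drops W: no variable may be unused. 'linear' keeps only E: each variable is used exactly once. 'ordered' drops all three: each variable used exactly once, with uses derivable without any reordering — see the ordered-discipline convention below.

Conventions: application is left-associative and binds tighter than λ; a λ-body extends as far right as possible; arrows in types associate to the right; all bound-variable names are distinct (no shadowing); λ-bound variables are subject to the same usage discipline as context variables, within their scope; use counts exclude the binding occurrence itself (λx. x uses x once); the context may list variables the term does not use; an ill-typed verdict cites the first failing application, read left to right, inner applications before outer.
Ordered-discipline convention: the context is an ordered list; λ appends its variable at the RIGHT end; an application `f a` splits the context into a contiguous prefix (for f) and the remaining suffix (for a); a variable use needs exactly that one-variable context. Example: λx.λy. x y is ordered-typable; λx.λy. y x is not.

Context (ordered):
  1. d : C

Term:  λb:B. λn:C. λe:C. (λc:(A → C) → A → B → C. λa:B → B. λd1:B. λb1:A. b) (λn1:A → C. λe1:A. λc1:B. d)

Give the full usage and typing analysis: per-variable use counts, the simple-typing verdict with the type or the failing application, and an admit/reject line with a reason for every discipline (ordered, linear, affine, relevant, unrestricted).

variable uses: d: 1×, b [bound]: 1×, n [bound]: 0×, e [bound]: 0×, c [bound]: 0×, a [bound]: 0×, d1 [bound]: 0×, b1 [bound]: 0×, n1 [bound]: 0×, e1 [bound]: 0×, c1 [bound]: 0×
use order (left to right): b, d
typing: well-typed at B → C → C → (B → B) → B → A → B
ordered ✗ (n, e, c, a, d1, b1, n1, e1, c1 left unused)
linear ✗ (n, e, c, a, d1, b1, n1, e1, c1 left unused)
affine ✓ (none of d, b, n, e, c, a, d1, b1, n1, e1, c1 used more than once)
relevant ✗ (n, e, c, a, d1, b1, n1, e1, c1 left unused)
unrestricted ✓ (well-typed at B → C → C → (B → B) → B → A → B; no restrictions here)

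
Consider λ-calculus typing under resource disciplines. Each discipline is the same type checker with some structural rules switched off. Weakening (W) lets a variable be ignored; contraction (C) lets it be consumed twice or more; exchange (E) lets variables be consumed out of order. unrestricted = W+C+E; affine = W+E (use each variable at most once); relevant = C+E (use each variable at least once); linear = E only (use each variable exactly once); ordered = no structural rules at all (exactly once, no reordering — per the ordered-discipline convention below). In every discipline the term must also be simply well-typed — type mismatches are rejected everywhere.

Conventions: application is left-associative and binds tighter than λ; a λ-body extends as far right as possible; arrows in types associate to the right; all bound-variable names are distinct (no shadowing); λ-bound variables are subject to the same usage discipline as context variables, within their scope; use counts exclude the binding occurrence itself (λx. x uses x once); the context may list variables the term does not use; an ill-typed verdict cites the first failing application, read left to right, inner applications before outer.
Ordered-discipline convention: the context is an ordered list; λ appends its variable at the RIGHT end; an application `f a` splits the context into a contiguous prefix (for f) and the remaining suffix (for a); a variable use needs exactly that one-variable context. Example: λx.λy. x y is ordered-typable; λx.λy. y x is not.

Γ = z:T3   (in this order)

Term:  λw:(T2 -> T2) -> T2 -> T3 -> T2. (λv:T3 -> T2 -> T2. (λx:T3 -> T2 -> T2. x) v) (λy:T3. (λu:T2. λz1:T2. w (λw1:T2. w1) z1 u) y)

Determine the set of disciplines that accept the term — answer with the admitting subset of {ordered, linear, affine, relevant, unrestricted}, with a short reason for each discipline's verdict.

admitted in: none
counts: z=0; w (bound)=1; v (bound)=1; x (bound)=1; y (bound)=1; u (bound)=1; z1 (bound)=1; w1 (bound)=1
left-to-right use order: x, v, w, w1, z1, u, y
typing: ill-typed: a function awaiting T3 gets T2
ordered ✗ (a type mismatch blocks all five)
linear ✗ (the type mismatch rejects it)
affine ✗ (not simply typable)
relevant ✗ (fails simple typing)
unrestricted ✗ (a type mismatch blocks all five)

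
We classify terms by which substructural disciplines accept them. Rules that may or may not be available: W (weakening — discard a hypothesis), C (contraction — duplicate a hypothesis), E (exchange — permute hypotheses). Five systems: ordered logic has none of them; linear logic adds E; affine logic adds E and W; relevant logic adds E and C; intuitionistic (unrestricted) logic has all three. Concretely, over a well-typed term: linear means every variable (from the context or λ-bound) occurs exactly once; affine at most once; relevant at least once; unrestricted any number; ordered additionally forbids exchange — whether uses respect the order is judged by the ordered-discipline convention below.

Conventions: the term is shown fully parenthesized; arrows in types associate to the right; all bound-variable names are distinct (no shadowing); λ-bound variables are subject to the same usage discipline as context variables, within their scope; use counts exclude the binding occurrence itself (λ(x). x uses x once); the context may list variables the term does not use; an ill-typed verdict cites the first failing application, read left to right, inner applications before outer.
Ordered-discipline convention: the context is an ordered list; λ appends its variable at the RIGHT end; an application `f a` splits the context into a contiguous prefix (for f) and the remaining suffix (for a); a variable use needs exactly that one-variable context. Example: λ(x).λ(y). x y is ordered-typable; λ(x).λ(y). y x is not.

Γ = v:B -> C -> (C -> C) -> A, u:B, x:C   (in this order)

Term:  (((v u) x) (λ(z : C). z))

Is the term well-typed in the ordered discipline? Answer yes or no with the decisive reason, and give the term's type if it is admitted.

yes — v, u, x, z: once each, no exchange needed; term : A
counts: v: 1, u: 1, x: 1, z (bound): 1
uses in reading order: v, u, x, z
typing: well-typed — term : A
per-discipline verdicts: ordered ✓ · linear ✓ · affine ✓ · relevant ✓ · unrestricted ✓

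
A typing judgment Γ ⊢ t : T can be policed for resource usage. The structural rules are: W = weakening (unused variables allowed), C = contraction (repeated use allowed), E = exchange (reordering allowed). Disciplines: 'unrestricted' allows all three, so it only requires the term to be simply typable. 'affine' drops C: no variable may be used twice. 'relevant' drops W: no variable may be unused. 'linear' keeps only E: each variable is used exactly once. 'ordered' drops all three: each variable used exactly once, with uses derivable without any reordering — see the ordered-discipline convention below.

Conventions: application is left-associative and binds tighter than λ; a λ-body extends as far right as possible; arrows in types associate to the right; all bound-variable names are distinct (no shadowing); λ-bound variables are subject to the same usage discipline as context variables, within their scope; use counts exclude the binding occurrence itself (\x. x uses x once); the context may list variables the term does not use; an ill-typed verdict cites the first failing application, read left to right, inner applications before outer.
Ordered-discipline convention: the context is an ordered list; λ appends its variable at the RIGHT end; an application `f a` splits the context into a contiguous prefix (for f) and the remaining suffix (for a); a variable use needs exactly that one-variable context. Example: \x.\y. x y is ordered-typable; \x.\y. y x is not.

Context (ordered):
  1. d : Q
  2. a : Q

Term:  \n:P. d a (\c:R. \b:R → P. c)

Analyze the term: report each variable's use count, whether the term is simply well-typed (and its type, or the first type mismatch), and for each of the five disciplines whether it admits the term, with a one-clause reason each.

use counts: d: 1×, a: 1×, n (bound): 0×, c (bound): 1×, b (bound): 0×
order of uses: d, a, c
typing: ill-typed: non-function type Q applied to an argument
ordered: ✗, the type mismatch rejects it
linear: ✗, not simply typable
affine: ✗, fails simple typing
relevant: ✗, a type mismatch blocks all five
unrestricted: ✗, the type mismatch rejects it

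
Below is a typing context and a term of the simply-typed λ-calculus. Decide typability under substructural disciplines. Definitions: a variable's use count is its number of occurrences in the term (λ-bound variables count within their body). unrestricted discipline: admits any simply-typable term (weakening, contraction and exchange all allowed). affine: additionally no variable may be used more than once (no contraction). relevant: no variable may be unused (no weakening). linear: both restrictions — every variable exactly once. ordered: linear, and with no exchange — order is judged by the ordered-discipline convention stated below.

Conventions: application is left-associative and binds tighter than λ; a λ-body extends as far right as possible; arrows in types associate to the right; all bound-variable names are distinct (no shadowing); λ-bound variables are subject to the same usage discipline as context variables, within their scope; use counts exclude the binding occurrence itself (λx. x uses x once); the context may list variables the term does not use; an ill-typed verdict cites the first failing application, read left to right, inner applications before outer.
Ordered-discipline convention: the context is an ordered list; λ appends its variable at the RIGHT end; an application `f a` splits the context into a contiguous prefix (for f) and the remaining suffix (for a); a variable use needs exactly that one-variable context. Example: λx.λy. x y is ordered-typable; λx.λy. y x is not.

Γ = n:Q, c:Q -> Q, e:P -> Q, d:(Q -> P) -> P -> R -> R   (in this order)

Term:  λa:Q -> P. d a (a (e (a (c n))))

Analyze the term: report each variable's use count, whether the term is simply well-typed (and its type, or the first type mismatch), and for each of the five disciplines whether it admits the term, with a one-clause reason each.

use counts: n ×1, c ×1, e ×1, d ×1, a [bound] ×3
use order (left to right): d, a, a, e, a, c, n
typing: ✓ — (Q -> P) -> R -> R
ordered: ✗ — a ×3 used more than once (contraction)
linear: ✗ — a ×3 used more than once (contraction)
affine: ✗ — a ×3 used more than once (contraction)
relevant: ✓ — none of n, c, e, d, a goes unused
unrestricted: ✓ — simply typable at (Q -> P) -> R -> R; W, C, E all held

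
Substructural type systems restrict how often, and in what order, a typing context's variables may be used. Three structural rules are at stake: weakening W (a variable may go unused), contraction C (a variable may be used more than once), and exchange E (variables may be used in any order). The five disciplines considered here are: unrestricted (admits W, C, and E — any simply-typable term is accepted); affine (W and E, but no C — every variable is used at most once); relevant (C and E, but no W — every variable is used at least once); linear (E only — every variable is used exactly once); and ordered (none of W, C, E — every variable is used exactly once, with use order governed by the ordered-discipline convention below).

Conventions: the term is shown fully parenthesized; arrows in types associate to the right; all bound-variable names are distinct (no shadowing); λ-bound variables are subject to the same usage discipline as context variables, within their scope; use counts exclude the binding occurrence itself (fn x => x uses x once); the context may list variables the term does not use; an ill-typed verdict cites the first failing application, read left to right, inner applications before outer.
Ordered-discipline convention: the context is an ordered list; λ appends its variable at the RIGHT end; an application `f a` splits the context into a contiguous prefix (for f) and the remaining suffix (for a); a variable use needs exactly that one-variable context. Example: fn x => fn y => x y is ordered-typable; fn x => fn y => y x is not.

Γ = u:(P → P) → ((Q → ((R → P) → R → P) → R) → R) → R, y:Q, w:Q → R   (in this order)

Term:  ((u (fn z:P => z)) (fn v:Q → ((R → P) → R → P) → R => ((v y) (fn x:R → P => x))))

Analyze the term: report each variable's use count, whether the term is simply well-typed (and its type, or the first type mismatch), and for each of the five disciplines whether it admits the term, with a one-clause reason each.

variable uses: u: 1×; y: 1×; w: 0×; z (λ-bound): 1×; v (λ-bound): 1×; x (λ-bound): 1×
left-to-right use order: u, z, v, y, x
typing: well-typed — term : R
ordered: ✗, unused: w — weakening required
linear: ✗, unused: w — weakening required
affine: ✓, u, y, w, z, v, x: no repeats, contraction unneeded
relevant: ✗, unused: w — weakening required
unrestricted: ✓, simply typable at R; W, C, E all held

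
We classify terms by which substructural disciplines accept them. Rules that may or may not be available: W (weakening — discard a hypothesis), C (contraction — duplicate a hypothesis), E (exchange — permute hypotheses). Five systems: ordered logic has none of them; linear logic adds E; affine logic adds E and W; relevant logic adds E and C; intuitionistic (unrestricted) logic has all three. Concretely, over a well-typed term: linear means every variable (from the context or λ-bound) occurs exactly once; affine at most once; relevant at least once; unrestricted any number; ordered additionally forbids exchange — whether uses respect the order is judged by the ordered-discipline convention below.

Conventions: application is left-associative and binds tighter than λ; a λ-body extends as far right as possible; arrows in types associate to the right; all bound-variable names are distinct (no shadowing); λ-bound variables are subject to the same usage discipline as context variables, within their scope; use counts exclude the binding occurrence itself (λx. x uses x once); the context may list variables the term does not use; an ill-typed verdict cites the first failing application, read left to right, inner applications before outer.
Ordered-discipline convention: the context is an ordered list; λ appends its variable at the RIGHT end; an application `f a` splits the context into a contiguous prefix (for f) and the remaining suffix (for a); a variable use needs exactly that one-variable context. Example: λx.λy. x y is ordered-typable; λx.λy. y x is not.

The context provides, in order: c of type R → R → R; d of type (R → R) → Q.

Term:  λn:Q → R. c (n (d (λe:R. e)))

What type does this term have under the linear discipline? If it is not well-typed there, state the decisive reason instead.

term : (Q → R) → R → R
usage: c=1; d=1; n (bound)=1; e (bound)=1
use order (left to right): c, n, d, e
typing: ✓ — (Q → R) → R → R
per-discipline verdicts: ordered ✗, linear ✓, affine ✓, relevant ✓, unrestricted ✓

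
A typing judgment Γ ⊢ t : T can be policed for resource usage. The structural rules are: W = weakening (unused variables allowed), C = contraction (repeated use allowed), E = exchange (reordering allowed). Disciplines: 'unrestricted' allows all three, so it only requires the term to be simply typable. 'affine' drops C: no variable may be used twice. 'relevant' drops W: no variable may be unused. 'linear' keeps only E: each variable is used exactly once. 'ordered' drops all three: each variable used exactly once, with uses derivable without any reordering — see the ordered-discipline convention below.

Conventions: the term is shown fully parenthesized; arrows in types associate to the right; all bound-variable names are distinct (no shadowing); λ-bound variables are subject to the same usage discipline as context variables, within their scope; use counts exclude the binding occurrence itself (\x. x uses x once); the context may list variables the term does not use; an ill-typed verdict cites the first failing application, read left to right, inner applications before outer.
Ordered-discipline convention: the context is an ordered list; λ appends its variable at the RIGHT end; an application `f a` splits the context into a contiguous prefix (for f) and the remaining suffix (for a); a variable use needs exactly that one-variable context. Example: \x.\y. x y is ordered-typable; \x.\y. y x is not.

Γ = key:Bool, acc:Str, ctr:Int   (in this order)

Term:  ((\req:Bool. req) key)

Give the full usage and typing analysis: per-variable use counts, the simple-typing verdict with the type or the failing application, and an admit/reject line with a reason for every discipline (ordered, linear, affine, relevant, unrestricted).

counts: key=1; acc=0; ctr=0; req (λ-bound)=1
uses in reading order: req, key
typing: well-typed at Bool
ordered ✗ (needs weakening: acc, ctr unused)
linear ✗ (needs weakening: acc, ctr unused)
affine ✓ (key, acc, ctr, req: no repeats, contraction unneeded)
relevant ✗ (needs weakening: acc, ctr unused)
unrestricted ✓ (well-typed at Bool; no restrictions here)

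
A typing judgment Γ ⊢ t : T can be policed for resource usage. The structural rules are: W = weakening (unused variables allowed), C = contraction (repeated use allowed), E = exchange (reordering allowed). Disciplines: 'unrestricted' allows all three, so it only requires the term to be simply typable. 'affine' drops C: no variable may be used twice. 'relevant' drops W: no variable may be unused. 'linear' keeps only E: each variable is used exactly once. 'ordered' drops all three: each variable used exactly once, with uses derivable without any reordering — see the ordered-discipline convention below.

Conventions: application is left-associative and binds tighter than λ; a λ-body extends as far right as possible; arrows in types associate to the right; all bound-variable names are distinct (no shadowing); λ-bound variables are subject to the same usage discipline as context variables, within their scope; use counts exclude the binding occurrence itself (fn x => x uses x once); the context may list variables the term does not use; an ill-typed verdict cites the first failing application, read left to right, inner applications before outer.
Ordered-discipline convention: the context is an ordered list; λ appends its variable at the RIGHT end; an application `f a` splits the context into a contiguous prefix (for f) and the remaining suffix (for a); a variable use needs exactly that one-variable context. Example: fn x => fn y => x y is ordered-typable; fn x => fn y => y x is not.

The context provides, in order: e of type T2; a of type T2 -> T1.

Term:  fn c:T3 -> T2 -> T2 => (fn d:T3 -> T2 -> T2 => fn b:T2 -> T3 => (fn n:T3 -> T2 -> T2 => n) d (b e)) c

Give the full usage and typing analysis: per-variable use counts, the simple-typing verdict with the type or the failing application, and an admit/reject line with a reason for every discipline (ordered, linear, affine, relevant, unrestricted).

use counts: e: 1×, a: 0×, c (bound): 1×, d (bound): 1×, b (bound): 1×, n (bound): 1×
order of uses: n, d, b, e, c
typing: the term checks, with type (T3 -> T2 -> T2) -> (T2 -> T3) -> T2 -> T2
ordered: ✗ — needs weakening: a unused
linear: ✗ — needs weakening: a unused
affine: ✓ — none of e, a, c, d, b, n used more than once
relevant: ✗ — needs weakening: a unused
unrestricted: ✓ — well-typed at (T3 -> T2 -> T2) -> (T2 -> T3) -> T2 -> T2; no restrictions here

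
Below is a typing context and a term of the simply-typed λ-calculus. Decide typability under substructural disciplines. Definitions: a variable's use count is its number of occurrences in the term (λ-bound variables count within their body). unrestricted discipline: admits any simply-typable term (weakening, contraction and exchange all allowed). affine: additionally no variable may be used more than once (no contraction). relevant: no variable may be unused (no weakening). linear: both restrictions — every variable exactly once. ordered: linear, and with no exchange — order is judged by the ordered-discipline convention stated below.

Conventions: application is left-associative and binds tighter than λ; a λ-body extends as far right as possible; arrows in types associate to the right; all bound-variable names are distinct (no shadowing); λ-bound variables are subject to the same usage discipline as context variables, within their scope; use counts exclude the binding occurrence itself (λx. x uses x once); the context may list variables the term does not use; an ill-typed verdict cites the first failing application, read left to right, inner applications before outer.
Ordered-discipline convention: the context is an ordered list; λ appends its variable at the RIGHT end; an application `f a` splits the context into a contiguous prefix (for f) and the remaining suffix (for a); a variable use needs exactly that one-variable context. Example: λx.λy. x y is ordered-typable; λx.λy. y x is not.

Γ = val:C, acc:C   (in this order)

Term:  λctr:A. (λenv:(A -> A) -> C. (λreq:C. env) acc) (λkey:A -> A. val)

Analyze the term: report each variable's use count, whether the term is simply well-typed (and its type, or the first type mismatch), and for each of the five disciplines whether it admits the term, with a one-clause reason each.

usage: val=1; acc=1; ctr (λ-bound)=0; env (λ-bound)=1; req (λ-bound)=0; key (λ-bound)=0
uses in reading order: env, acc, val
typing: well-typed — term : A -> (A -> A) -> C
ordered ✗ (needs weakening: ctr, req, key unused)
linear ✗ (needs weakening: ctr, req, key unused)
affine ✓ (val, acc, ctr, env, req, key: no repeats, contraction unneeded)
relevant ✗ (needs weakening: ctr, req, key unused)
unrestricted ✓ (well-typed at A -> (A -> A) -> C; no restrictions here)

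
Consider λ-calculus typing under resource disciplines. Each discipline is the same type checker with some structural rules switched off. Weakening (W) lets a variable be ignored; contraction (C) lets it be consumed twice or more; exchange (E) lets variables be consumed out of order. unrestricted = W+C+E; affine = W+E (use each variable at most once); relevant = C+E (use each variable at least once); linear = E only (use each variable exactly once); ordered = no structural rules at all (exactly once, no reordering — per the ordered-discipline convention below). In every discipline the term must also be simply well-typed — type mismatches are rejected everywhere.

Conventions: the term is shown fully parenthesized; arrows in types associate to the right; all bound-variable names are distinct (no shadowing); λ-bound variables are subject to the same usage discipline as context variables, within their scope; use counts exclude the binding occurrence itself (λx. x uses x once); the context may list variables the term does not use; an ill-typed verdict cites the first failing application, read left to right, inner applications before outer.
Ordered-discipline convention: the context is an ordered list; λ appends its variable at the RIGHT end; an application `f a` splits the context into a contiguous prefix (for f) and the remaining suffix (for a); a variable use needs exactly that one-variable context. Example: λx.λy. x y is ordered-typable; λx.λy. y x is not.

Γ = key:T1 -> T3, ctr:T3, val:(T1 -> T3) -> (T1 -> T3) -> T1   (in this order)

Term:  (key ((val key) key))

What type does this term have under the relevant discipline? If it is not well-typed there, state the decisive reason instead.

not well-typed under relevant — ctr left unused
use counts: key: 3×; ctr: 0×; val: 1×
uses in reading order: key, val, key, key
typing: ✓ — T3
all disciplines: ordered ✗ | linear ✗ | affine ✗ | relevant ✗ | unrestricted ✓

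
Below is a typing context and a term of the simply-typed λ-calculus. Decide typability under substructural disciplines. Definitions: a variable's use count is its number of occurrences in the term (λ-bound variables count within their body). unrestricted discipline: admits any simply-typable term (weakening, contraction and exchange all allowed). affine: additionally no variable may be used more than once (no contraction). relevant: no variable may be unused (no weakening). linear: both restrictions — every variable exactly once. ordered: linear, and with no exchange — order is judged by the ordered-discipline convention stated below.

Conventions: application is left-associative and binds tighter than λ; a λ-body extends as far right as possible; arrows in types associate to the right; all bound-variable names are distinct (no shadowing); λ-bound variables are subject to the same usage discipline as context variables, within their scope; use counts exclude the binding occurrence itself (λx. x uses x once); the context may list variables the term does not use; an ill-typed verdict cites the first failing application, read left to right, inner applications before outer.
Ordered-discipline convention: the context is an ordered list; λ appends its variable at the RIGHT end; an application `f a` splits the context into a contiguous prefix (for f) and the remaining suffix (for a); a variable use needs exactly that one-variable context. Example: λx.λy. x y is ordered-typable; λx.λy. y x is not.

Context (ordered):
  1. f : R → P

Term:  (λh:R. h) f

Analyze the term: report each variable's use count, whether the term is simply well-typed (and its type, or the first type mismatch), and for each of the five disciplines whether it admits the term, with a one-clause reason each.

usage: f=1, h (bound)=1
order of uses: h, f
typing: ill-typed: argument of type R → P where R is required
ordered: ✗ — a type mismatch blocks all five
linear: ✗ — the type mismatch rejects it
affine: ✗ — not simply typable
relevant: ✗ — fails simple typing
unrestricted: ✗ — a type mismatch blocks all five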